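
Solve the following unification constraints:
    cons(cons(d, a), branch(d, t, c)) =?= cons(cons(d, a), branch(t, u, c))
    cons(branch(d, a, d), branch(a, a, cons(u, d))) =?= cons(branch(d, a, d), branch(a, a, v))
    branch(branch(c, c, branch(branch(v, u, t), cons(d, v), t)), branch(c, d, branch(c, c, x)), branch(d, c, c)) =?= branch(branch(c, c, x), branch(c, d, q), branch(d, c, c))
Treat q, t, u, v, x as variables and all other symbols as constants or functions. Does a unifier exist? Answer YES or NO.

YES

Decompose cons/2: cons(d, a) =?= cons(d, a),  branch(d, t, c) =?= branch(t, u, c).
Delete trivial equation cons(d, a) =?= cons(d, a).
Decompose branch/3: d =?= t,  t =?= u,  c =?= c.
Bind t := d; substituting into the 2 remaining equations that mention t gives: d =?= u,  branch(branch(c, c, branch(branch(v, u, d), cons(d, v), d)), branch(c, d, branch(c, c, x)), branch(d, c, c)) =?= branch(branch(c, c, x), branch(c, d, q), branch(d, c, c)).
Bind u := d; substituting into the 2 remaining equations that mention u gives: cons(branch(d, a, d), branch(a, a, cons(d, d))) =?= cons(branch(d, a, d), branch(a, a, v)),  branch(branch(c, c, branch(branch(v, d, d), cons(d, v), d)), branch(c, d, branch(c, c, x)), branch(d, c, c)) =?= branch(branch(c, c, x), branch(c, d, q), branch(d, c, c)).
Delete trivial equation c =?= c.
Decompose cons/2: branch(d, a, d) =?= branch(d, a, d),  branch(a, a, cons(d, d)) =?= branch(a, a, v).
Delete trivial equation branch(d, a, d) =?= branch(d, a, d).
Decompose branch/3: a =?= a,  a =?= a,  cons(d, d) =?= v.
Delete trivial equation a =?= a.
Delete trivial equation a =?= a.
Bind v := cons(d, d); substituting into the remaining equation gives: branch(branch(c, c, branch(branch(cons(d, d), d, d), cons(d, cons(d, d)), d)), branch(c, d, branch(c, c, x)), branch(d, c, c)) =?= branch(branch(c, c, x), branch(c, d, q), branch(d, c, c)).
Decompose branch/3: branch(c, c, branch(branch(cons(d, d), d, d), cons(d, cons(d, d)), d)) =?= branch(c, c, x),  branch(c, d, branch(c, c, x)) =?= branch(c, d, q),  branch(d, c, c) =?= branch(d, c, c).
Decompose branch/3: c =?= c,  c =?= c,  branch(branch(cons(d, d), d, d), cons(d, cons(d, d)), d) =?= x.
Delete trivial equation c =?= c.
Delete trivial equation c =?= c.
Bind x := branch(branch(cons(d, d), d, d), cons(d, cons(d, d)), d); substituting into the one remaining equation that mentions x gives: branch(c, d, branch(c, c, branch(branch(cons(d, d), d, d), cons(d, cons(d, d)), d))) =?= branch(c, d, q).
Decompose branch/3: c =?= c,  d =?= d,  branch(c, c, branch(branch(cons(d, d), d, d), cons(d, cons(d, d)), d)) =?= q.
Delete trivial equation c =?= c.
Delete trivial equation d =?= d.
Bind q := branch(c, c, branch(branch(cons(d, d), d, d), cons(d, cons(d, d)), d)); no other remaining equation mentions q.
Delete trivial equation branch(d, c, c) =?= branch(d, c, c).
No equations remain and no clash or occurs-check failure arose, so a unifier exists.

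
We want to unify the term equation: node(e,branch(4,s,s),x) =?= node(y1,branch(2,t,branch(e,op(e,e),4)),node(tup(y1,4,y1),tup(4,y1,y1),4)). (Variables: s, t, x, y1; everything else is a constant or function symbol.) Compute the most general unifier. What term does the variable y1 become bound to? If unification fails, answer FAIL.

Decompose node/3: e =?= y1,  branch(4,s,s) =?= branch(2,t,branch(e,op(e,e),4)),  x =?= node(tup(y1,4,y1),tup(4,y1,y1),4).
Bind y1 := e; substituting into the one remaining equation that mentions y1 gives: x =?= node(tup(e,4,e),tup(4,e,e),4).
Decompose branch/3: 4 =?= 2,  s =?= t,  s =?= branch(e,op(e,e),4).
Clash: constants 4 and 2 differ; no unifier exists.

FAIL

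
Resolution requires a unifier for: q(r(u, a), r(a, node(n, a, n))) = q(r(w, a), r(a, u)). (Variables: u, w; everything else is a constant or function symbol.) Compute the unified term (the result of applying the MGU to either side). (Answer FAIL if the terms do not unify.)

Decompose q/2: r(u, a) = r(w, a),  r(a, node(n, a, n)) = r(a, u).
Decompose r/2: u = w,  a = a.
Bind u := w; substituting into the one remaining equation that mentions u gives: r(a, node(n, a, n)) = r(a, w).
Delete trivial equation a = a.
Decompose r/2: a = a,  node(n, a, n) = w.
Delete trivial equation a = a.
Bind w := node(n, a, n). Substituting into the earlier binding gives u := node(n, a, n).
Applying the MGU to either side gives q(r(node(n, a, n), a), r(a, node(n, a, n))).

q(r(node(n, a, n), a), r(a, node(n, a, n)))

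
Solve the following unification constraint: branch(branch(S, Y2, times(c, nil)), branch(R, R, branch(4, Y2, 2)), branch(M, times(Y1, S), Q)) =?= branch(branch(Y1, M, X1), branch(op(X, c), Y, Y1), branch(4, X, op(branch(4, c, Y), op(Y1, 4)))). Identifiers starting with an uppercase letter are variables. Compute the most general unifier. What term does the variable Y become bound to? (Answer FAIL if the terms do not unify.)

Decompose branch/3: branch(S, Y2, times(c, nil)) =?= branch(Y1, M, X1),  branch(R, R, branch(4, Y2, 2)) =?= branch(op(X, c), Y, Y1),  branch(M, times(Y1, S), Q) =?= branch(4, X, op(branch(4, c, Y), op(Y1, 4))).
Decompose branch/3: S =?= Y1,  Y2 =?= M,  times(c, nil) =?= X1.
Bind S := Y1; substituting into the one remaining equation that mentions S gives: branch(M, times(Y1, Y1), Q) =?= branch(4, X, op(branch(4, c, Y), op(Y1, 4))).
Bind Y2 := M; substituting into the one remaining equation that mentions Y2 gives: branch(R, R, branch(4, M, 2)) =?= branch(op(X, c), Y, Y1).
Bind X1 := times(c, nil); no other remaining equation mentions X1.
Decompose branch/3: R =?= op(X, c),  R =?= Y,  branch(4, M, 2) =?= Y1.
Bind R := op(X, c); substituting into the one remaining equation that mentions R gives: op(X, c) =?= Y.
Bind Y := op(X, c); substituting into the one remaining equation that mentions Y gives: branch(M, times(Y1, Y1), Q) =?= branch(4, X, op(branch(4, c, op(X, c)), op(Y1, 4))).
Bind Y1 := branch(4, M, 2); substituting into the remaining equation gives: branch(M, times(branch(4, M, 2), branch(4, M, 2)), Q) =?= branch(4, X, op(branch(4, c, op(X, c)), op(branch(4, M, 2), 4))). Substituting into the earlier binding gives S := branch(4, M, 2).
Decompose branch/3: M =?= 4,  times(branch(4, M, 2), branch(4, M, 2)) =?= X,  Q =?= op(branch(4, c, op(X, c)), op(branch(4, M, 2), 4)).
Bind M := 4; substituting into the remaining equations gives: times(branch(4, 4, 2), branch(4, 4, 2)) =?= X,  Q =?= op(branch(4, c, op(X, c)), op(branch(4, 4, 2), 4)). Substituting into the earlier bindings gives S := branch(4, 4, 2), Y2 := 4, Y1 := branch(4, 4, 2).
Bind X := times(branch(4, 4, 2), branch(4, 4, 2)); substituting into the remaining equation gives: Q =?= op(branch(4, c, op(times(branch(4, 4, 2), branch(4, 4, 2)), c)), op(branch(4, 4, 2), 4)). Substituting into the earlier bindings gives R := op(times(branch(4, 4, 2), branch(4, 4, 2)), c), Y := op(times(branch(4, 4, 2), branch(4, 4, 2)), c).
Bind Q := op(branch(4, c, op(times(branch(4, 4, 2), branch(4, 4, 2)), c)), op(branch(4, 4, 2), 4)).
MGU = { S -> branch(4, 4, 2), Y2 -> 4, X1 -> times(c, nil), R -> op(times(branch(4, 4, 2), branch(4, 4, 2)), c), Y -> op(times(branch(4, 4, 2), branch(4, 4, 2)), c), Y1 -> branch(4, 4, 2), M -> 4, X -> times(branch(4, 4, 2), branch(4, 4, 2)), Q -> op(branch(4, c, op(times(branch(4, 4, 2), branch(4, 4, 2)), c)), op(branch(4, 4, 2), 4)) }, so Y -> op(times(branch(4, 4, 2), branch(4, 4, 2)), c).

op(times(branch(4, 4, 2), branch(4, 4, 2)), c)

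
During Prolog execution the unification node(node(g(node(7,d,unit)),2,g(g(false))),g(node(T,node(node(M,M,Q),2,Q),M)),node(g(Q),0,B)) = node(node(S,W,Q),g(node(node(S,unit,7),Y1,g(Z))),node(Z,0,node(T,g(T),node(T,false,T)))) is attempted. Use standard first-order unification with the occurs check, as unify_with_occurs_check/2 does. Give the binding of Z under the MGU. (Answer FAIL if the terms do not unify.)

Decompose node/3: node(g(node(7,d,unit)),2,g(g(false))) = node(S,W,Q),  g(node(T,node(node(M,M,Q),2,Q),M)) = g(node(node(S,unit,7),Y1,g(Z))),  node(g(Q),0,B) = node(Z,0,node(T,g(T),node(T,false,T))).
Decompose node/3: g(node(7,d,unit)) = S,  2 = W,  g(g(false)) = Q.
Bind S := g(node(7,d,unit)); substituting into the one remaining equation that mentions S gives: g(node(T,node(node(M,M,Q),2,Q),M)) = g(node(node(g(node(7,d,unit)),unit,7),Y1,g(Z))).
Bind W := 2; no other remaining equation mentions W.
Bind Q := g(g(false)); substituting into the remaining equations gives: g(node(T,node(node(M,M,g(g(false))),2,g(g(false))),M)) = g(node(node(g(node(7,d,unit)),unit,7),Y1,g(Z))),  node(g(g(g(false))),0,B) = node(Z,0,node(T,g(T),node(T,false,T))).
Decompose g/1: node(T,node(node(M,M,g(g(false))),2,g(g(false))),M) = node(node(g(node(7,d,unit)),unit,7),Y1,g(Z)).
Decompose node/3: T = node(g(node(7,d,unit)),unit,7),  node(node(M,M,g(g(false))),2,g(g(false))) = Y1,  M = g(Z).
Bind T := node(g(node(7,d,unit)),unit,7); substituting into the one remaining equation that mentions T gives: node(g(g(g(false))),0,B) = node(Z,0,node(node(g(node(7,d,unit)),unit,7),g(node(g(node(7,d,unit)),unit,7)),node(node(g(node(7,d,unit)),unit,7),false,node(g(node(7,d,unit)),unit,7)))).
Bind Y1 := node(node(M,M,g(g(false))),2,g(g(false))); no other remaining equation mentions Y1.
Bind M := g(Z); no other remaining equation mentions M. Substituting into the earlier binding gives Y1 := node(node(g(Z),g(Z),g(g(false))),2,g(g(false))).
Decompose node/3: g(g(g(false))) = Z,  0 = 0,  B = node(node(g(node(7,d,unit)),unit,7),g(node(g(node(7,d,unit)),unit,7)),node(node(g(node(7,d,unit)),unit,7),false,node(g(node(7,d,unit)),unit,7))).
Bind Z := g(g(g(false))); no other remaining equation mentions Z. Substituting into the earlier bindings gives Y1 := node(node(g(g(g(g(false)))),g(g(g(g(false)))),g(g(false))),2,g(g(false))), M := g(g(g(g(false)))).
Delete trivial equation 0 = 0.
Bind B := node(node(g(node(7,d,unit)),unit,7),g(node(g(node(7,d,unit)),unit,7)),node(node(g(node(7,d,unit)),unit,7),false,node(g(node(7,d,unit)),unit,7))).
MGU = { S = g(node(7,d,unit)), W = 2, Q = g(g(false)), T = node(g(node(7,d,unit)),unit,7), Y1 = node(node(g(g(g(g(false)))),g(g(g(g(false)))),g(g(false))),2,g(g(false))), M = g(g(g(g(false)))), Z = g(g(g(false))), B = node(node(g(node(7,d,unit)),unit,7),g(node(g(node(7,d,unit)),unit,7)),node(node(g(node(7,d,unit)),unit,7),false,node(g(node(7,d,unit)),unit,7))) }, so Z = g(g(g(false))).

g(g(g(false)))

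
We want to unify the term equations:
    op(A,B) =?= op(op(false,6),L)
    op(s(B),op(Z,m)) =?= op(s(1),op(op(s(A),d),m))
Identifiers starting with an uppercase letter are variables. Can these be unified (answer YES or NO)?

Decompose op/2: A =?= op(false,6),  B =?= L.
Bind A := op(false,6); substituting into the one remaining equation that mentions A gives: op(s(B),op(Z,m)) =?= op(s(1),op(op(s(op(false,6)),d),m)).
Bind B := L; substituting into the remaining equation gives: op(s(L),op(Z,m)) =?= op(s(1),op(op(s(op(false,6)),d),m)).
Decompose op/2: s(L) =?= s(1),  op(Z,m) =?= op(op(s(op(false,6)),d),m).
Decompose s/1: L =?= 1.
Bind L := 1; no other remaining equation mentions L. Substituting into the earlier binding gives B := 1.
Decompose op/2: Z =?= op(s(op(false,6)),d),  m =?= m.
Bind Z := op(s(op(false,6)),d); no other remaining equation mentions Z.
Delete trivial equation m =?= m.
No equations remain and no clash or occurs-check failure arose, so a unifier exists.

YES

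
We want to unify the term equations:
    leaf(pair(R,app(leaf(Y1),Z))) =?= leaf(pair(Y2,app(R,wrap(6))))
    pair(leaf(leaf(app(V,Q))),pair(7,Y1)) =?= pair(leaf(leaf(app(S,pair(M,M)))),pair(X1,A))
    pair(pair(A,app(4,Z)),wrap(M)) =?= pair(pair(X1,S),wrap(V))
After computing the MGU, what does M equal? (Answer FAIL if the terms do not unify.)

app(4,wrap(6))

Decompose leaf/1: pair(R,app(leaf(Y1),Z)) =?= pair(Y2,app(R,wrap(6))).
Decompose pair/2: R =?= Y2,  app(leaf(Y1),Z) =?= app(R,wrap(6)).
Bind R := Y2; substituting into the one remaining equation that mentions R gives: app(leaf(Y1),Z) =?= app(Y2,wrap(6)).
Decompose app/2: leaf(Y1) =?= Y2,  Z =?= wrap(6).
Bind Y2 := leaf(Y1); no other remaining equation mentions Y2. Substituting into the earlier binding gives R := leaf(Y1).
Bind Z := wrap(6); substituting into the one remaining equation that mentions Z gives: pair(pair(A,app(4,wrap(6))),wrap(M)) =?= pair(pair(X1,S),wrap(V)).
Decompose pair/2: leaf(leaf(app(V,Q))) =?= leaf(leaf(app(S,pair(M,M)))),  pair(7,Y1) =?= pair(X1,A).
Decompose leaf/1: leaf(app(V,Q)) =?= leaf(app(S,pair(M,M))).
Decompose leaf/1: app(V,Q) =?= app(S,pair(M,M)).
Decompose app/2: V =?= S,  Q =?= pair(M,M).
Bind V := S; substituting into the one remaining equation that mentions V gives: pair(pair(A,app(4,wrap(6))),wrap(M)) =?= pair(pair(X1,S),wrap(S)).
Bind Q := pair(M,M); no other remaining equation mentions Q.
Decompose pair/2: 7 =?= X1,  Y1 =?= A.
Bind X1 := 7; substituting into the one remaining equation that mentions X1 gives: pair(pair(A,app(4,wrap(6))),wrap(M)) =?= pair(pair(7,S),wrap(S)).
Bind Y1 := A; no other remaining equation mentions Y1. Substituting into the earlier bindings gives R := leaf(A), Y2 := leaf(A).
Decompose pair/2: pair(A,app(4,wrap(6))) =?= pair(7,S),  wrap(M) =?= wrap(S).
Decompose pair/2: A =?= 7,  app(4,wrap(6)) =?= S.
Bind A := 7; no other remaining equation mentions A. Substituting into the earlier bindings gives R := leaf(7), Y2 := leaf(7), Y1 := 7.
Bind S := app(4,wrap(6)); substituting into the remaining equation gives: wrap(M) =?= wrap(app(4,wrap(6))). Substituting into the earlier binding gives V := app(4,wrap(6)).
Decompose wrap/1: M =?= app(4,wrap(6)).
Bind M := app(4,wrap(6)). Substituting into the earlier binding gives Q := pair(app(4,wrap(6)),app(4,wrap(6))).
MGU = { R := leaf(7), Y2 := leaf(7), Z := wrap(6), V := app(4,wrap(6)), Q := pair(app(4,wrap(6)),app(4,wrap(6))), X1 := 7, Y1 := 7, A := 7, S := app(4,wrap(6)), M := app(4,wrap(6)) }, so M := app(4,wrap(6)).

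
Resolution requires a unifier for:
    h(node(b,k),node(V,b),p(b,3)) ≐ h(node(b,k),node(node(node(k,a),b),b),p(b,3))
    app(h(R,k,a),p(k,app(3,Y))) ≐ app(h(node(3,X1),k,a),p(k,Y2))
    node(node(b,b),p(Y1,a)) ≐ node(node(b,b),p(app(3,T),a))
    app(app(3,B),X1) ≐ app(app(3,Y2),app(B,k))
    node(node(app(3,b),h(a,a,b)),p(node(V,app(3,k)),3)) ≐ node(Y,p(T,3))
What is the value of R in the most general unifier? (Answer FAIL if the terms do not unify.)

Decompose h/3: node(b,k) ≐ node(b,k),  node(V,b) ≐ node(node(node(k,a),b),b),  p(b,3) ≐ p(b,3).
Delete trivial equation node(b,k) ≐ node(b,k).
Decompose node/2: V ≐ node(node(k,a),b),  b ≐ b.
Bind V := node(node(k,a),b); substituting into the one remaining equation that mentions V gives: node(node(app(3,b),h(a,a,b)),p(node(node(node(k,a),b),app(3,k)),3)) ≐ node(Y,p(T,3)).
Delete trivial equation b ≐ b.
Delete trivial equation p(b,3) ≐ p(b,3).
Decompose app/2: h(R,k,a) ≐ h(node(3,X1),k,a),  p(k,app(3,Y)) ≐ p(k,Y2).
Decompose h/3: R ≐ node(3,X1),  k ≐ k,  a ≐ a.
Bind R := node(3,X1); no other remaining equation mentions R.
Delete trivial equation k ≐ k.
Delete trivial equation a ≐ a.
Decompose p/2: k ≐ k,  app(3,Y) ≐ Y2.
Delete trivial equation k ≐ k.
Bind Y2 := app(3,Y); substituting into the one remaining equation that mentions Y2 gives: app(app(3,B),X1) ≐ app(app(3,app(3,Y)),app(B,k)).
Decompose node/2: node(b,b) ≐ node(b,b),  p(Y1,a) ≐ p(app(3,T),a).
Delete trivial equation node(b,b) ≐ node(b,b).
Decompose p/2: Y1 ≐ app(3,T),  a ≐ a.
Bind Y1 := app(3,T); no other remaining equation mentions Y1.
Delete trivial equation a ≐ a.
Decompose app/2: app(3,B) ≐ app(3,app(3,Y)),  X1 ≐ app(B,k).
Decompose app/2: 3 ≐ 3,  B ≐ app(3,Y).
Delete trivial equation 3 ≐ 3.
Bind B := app(3,Y); substituting into the one remaining equation that mentions B gives: X1 ≐ app(app(3,Y),k).
Bind X1 := app(app(3,Y),k); no other remaining equation mentions X1. Substituting into the earlier binding gives R := node(3,app(app(3,Y),k)).
Decompose node/2: node(app(3,b),h(a,a,b)) ≐ Y,  p(node(node(node(k,a),b),app(3,k)),3) ≐ p(T,3).
Bind Y := node(app(3,b),h(a,a,b)); no other remaining equation mentions Y. Substituting into the earlier bindings gives R := node(3,app(app(3,node(app(3,b),h(a,a,b))),k)), Y2 := app(3,node(app(3,b),h(a,a,b))), B := app(3,node(app(3,b),h(a,a,b))), X1 := app(app(3,node(app(3,b),h(a,a,b))),k).
Decompose p/2: node(node(node(k,a),b),app(3,k)) ≐ T,  3 ≐ 3.
Bind T := node(node(node(k,a),b),app(3,k)); no other remaining equation mentions T. Substituting into the earlier binding gives Y1 := app(3,node(node(node(k,a),b),app(3,k))).
Delete trivial equation 3 ≐ 3.
MGU = { V := node(node(k,a),b), R := node(3,app(app(3,node(app(3,b),h(a,a,b))),k)), Y2 := app(3,node(app(3,b),h(a,a,b))), Y1 := app(3,node(node(node(k,a),b),app(3,k))), B := app(3,node(app(3,b),h(a,a,b))), X1 := app(app(3,node(app(3,b),h(a,a,b))),k), Y := node(app(3,b),h(a,a,b)), T := node(node(node(k,a),b),app(3,k)) }, so R := node(3,app(app(3,node(app(3,b),h(a,a,b))),k)).

node(3,app(app(3,node(app(3,b),h(a,a,b))),k))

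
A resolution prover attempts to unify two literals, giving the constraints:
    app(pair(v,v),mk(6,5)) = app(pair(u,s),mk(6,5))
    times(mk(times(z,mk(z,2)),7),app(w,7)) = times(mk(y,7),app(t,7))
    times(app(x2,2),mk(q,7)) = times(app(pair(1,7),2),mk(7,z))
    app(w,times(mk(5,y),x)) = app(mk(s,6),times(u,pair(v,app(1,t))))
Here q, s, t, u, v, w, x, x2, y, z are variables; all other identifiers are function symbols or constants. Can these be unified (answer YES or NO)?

YES

Decompose app/2: pair(v,v) = pair(u,s),  mk(6,5) = mk(6,5).
Decompose pair/2: v = u,  v = s.
Bind v := u; substituting into the 2 remaining equations that mention v gives: u = s,  app(w,times(mk(5,y),x)) = app(mk(s,6),times(u,pair(u,app(1,t)))).
Bind u := s; substituting into the one remaining equation that mentions u gives: app(w,times(mk(5,y),x)) = app(mk(s,6),times(s,pair(s,app(1,t)))). Substituting into the earlier binding gives v := s.
Delete trivial equation mk(6,5) = mk(6,5).
Decompose times/2: mk(times(z,mk(z,2)),7) = mk(y,7),  app(w,7) = app(t,7).
Decompose mk/2: times(z,mk(z,2)) = y,  7 = 7.
Bind y := times(z,mk(z,2)); substituting into the one remaining equation that mentions y gives: app(w,times(mk(5,times(z,mk(z,2))),x)) = app(mk(s,6),times(s,pair(s,app(1,t)))).
Delete trivial equation 7 = 7.
Decompose app/2: w = t,  7 = 7.
Bind w := t; substituting into the one remaining equation that mentions w gives: app(t,times(mk(5,times(z,mk(z,2))),x)) = app(mk(s,6),times(s,pair(s,app(1,t)))).
Delete trivial equation 7 = 7.
Decompose times/2: app(x2,2) = app(pair(1,7),2),  mk(q,7) = mk(7,z).
Decompose app/2: x2 = pair(1,7),  2 = 2.
Bind x2 := pair(1,7); no other remaining equation mentions x2.
Delete trivial equation 2 = 2.
Decompose mk/2: q = 7,  7 = z.
Bind q := 7; no other remaining equation mentions q.
Bind z := 7; substituting into the remaining equation gives: app(t,times(mk(5,times(7,mk(7,2))),x)) = app(mk(s,6),times(s,pair(s,app(1,t)))). Substituting into the earlier binding gives y := times(7,mk(7,2)).
Decompose app/2: t = mk(s,6),  times(mk(5,times(7,mk(7,2))),x) = times(s,pair(s,app(1,t))).
Bind t := mk(s,6); substituting into the remaining equation gives: times(mk(5,times(7,mk(7,2))),x) = times(s,pair(s,app(1,mk(s,6)))). Substituting into the earlier binding gives w := mk(s,6).
Decompose times/2: mk(5,times(7,mk(7,2))) = s,  x = pair(s,app(1,mk(s,6))).
Bind s := mk(5,times(7,mk(7,2))); substituting into the remaining equation gives: x = pair(mk(5,times(7,mk(7,2))),app(1,mk(mk(5,times(7,mk(7,2))),6))). Substituting into the earlier bindings gives v := mk(5,times(7,mk(7,2))), u := mk(5,times(7,mk(7,2))), w := mk(mk(5,times(7,mk(7,2))),6), t := mk(mk(5,times(7,mk(7,2))),6).
Bind x := pair(mk(5,times(7,mk(7,2))),app(1,mk(mk(5,times(7,mk(7,2))),6))).
No equations remain and no clash or occurs-check failure arose, so a unifier exists.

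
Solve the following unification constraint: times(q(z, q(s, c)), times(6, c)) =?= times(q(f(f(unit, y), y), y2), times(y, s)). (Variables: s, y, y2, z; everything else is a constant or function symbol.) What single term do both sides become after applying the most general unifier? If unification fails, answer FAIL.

times(q(f(f(unit, 6), 6), q(c, c)), times(6, c))

Decompose times/2: q(z, q(s, c)) =?= q(f(f(unit, y), y), y2),  times(6, c) =?= times(y, s).
Decompose q/2: z =?= f(f(unit, y), y),  q(s, c) =?= y2.
Bind z := f(f(unit, y), y); no other remaining equation mentions z.
Bind y2 := q(s, c); no other remaining equation mentions y2.
Decompose times/2: 6 =?= y,  c =?= s.
Bind y := 6; no other remaining equation mentions y. Substituting into the earlier binding gives z := f(f(unit, 6), 6).
Bind s := c. Substituting into the earlier binding gives y2 := q(c, c).
Applying the MGU to either side gives times(q(f(f(unit, 6), 6), q(c, c)), times(6, c)).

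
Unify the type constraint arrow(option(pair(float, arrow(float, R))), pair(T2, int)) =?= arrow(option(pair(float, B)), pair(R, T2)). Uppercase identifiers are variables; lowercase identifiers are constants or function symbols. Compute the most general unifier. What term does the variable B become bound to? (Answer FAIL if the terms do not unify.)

arrow(float, int)

Decompose arrow/2: option(pair(float, arrow(float, R))) =?= option(pair(float, B)),  pair(T2, int) =?= pair(R, T2).
Decompose option/1: pair(float, arrow(float, R)) =?= pair(float, B).
Decompose pair/2: float =?= float,  arrow(float, R) =?= B.
Delete trivial equation float =?= float.
Bind B := arrow(float, R); no other remaining equation mentions B.
Decompose pair/2: T2 =?= R,  int =?= T2.
Bind T2 := R; substituting into the remaining equation gives: int =?= R.
Bind R := int. Substituting into the earlier bindings gives B := arrow(float, int), T2 := int.
MGU = { B -> arrow(float, int), T2 -> int, R -> int }, so B -> arrow(float, int).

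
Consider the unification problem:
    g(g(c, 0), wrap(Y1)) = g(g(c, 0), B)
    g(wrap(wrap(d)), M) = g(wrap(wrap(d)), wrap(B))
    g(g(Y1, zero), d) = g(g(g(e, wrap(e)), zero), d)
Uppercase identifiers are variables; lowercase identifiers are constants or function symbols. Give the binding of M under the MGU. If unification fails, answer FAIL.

wrap(wrap(g(e, wrap(e))))

Decompose g/2: g(c, 0) = g(c, 0),  wrap(Y1) = B.
Delete trivial equation g(c, 0) = g(c, 0).
Bind B := wrap(Y1); substituting into the one remaining equation that mentions B gives: g(wrap(wrap(d)), M) = g(wrap(wrap(d)), wrap(wrap(Y1))).
Decompose g/2: wrap(wrap(d)) = wrap(wrap(d)),  M = wrap(wrap(Y1)).
Delete trivial equation wrap(wrap(d)) = wrap(wrap(d)).
Bind M := wrap(wrap(Y1)); no other remaining equation mentions M.
Decompose g/2: g(Y1, zero) = g(g(e, wrap(e)), zero),  d = d.
Decompose g/2: Y1 = g(e, wrap(e)),  zero = zero.
Bind Y1 := g(e, wrap(e)); no other remaining equation mentions Y1. Substituting into the earlier bindings gives B := wrap(g(e, wrap(e))), M := wrap(wrap(g(e, wrap(e)))).
Delete trivial equation zero = zero.
Delete trivial equation d = d.
MGU = { B -> wrap(g(e, wrap(e))), M -> wrap(wrap(g(e, wrap(e)))), Y1 -> g(e, wrap(e)) }, so M -> wrap(wrap(g(e, wrap(e)))).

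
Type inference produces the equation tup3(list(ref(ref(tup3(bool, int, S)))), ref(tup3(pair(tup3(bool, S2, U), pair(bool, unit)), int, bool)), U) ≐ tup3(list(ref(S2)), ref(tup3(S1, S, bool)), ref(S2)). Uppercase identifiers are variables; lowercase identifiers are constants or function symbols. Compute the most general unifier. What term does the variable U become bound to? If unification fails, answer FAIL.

ref(ref(tup3(bool, int, int)))

Decompose tup3/3: list(ref(ref(tup3(bool, int, S)))) ≐ list(ref(S2)),  ref(tup3(pair(tup3(bool, S2, U), pair(bool, unit)), int, bool)) ≐ ref(tup3(S1, S, bool)),  U ≐ ref(S2).
Decompose list/1: ref(ref(tup3(bool, int, S))) ≐ ref(S2).
Decompose ref/1: ref(tup3(bool, int, S)) ≐ S2.
Bind S2 := ref(tup3(bool, int, S)); substituting into the remaining equations gives: ref(tup3(pair(tup3(bool, ref(tup3(bool, int, S)), U), pair(bool, unit)), int, bool)) ≐ ref(tup3(S1, S, bool)),  U ≐ ref(ref(tup3(bool, int, S))).
Decompose ref/1: tup3(pair(tup3(bool, ref(tup3(bool, int, S)), U), pair(bool, unit)), int, bool) ≐ tup3(S1, S, bool).
Decompose tup3/3: pair(tup3(bool, ref(tup3(bool, int, S)), U), pair(bool, unit)) ≐ S1,  int ≐ S,  bool ≐ bool.
Bind S1 := pair(tup3(bool, ref(tup3(bool, int, S)), U), pair(bool, unit)); no other remaining equation mentions S1.
Bind S := int; substituting into the one remaining equation that mentions S gives: U ≐ ref(ref(tup3(bool, int, int))). Substituting into the earlier bindings gives S2 := ref(tup3(bool, int, int)), S1 := pair(tup3(bool, ref(tup3(bool, int, int)), U), pair(bool, unit)).
Delete trivial equation bool ≐ bool.
Bind U := ref(ref(tup3(bool, int, int))). Substituting into the earlier binding gives S1 := pair(tup3(bool, ref(tup3(bool, int, int)), ref(ref(tup3(bool, int, int)))), pair(bool, unit)).
MGU = { S2 -> ref(tup3(bool, int, int)), S1 -> pair(tup3(bool, ref(tup3(bool, int, int)), ref(ref(tup3(bool, int, int)))), pair(bool, unit)), S -> int, U -> ref(ref(tup3(bool, int, int))) }, so U -> ref(ref(tup3(bool, int, int))).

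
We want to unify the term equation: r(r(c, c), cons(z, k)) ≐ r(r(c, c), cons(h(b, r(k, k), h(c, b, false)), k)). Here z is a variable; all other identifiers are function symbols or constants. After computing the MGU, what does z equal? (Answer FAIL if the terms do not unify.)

Decompose r/2: r(c, c) ≐ r(c, c),  cons(z, k) ≐ cons(h(b, r(k, k), h(c, b, false)), k).
Delete trivial equation r(c, c) ≐ r(c, c).
Decompose cons/2: z ≐ h(b, r(k, k), h(c, b, false)),  k ≐ k.
Bind z := h(b, r(k, k), h(c, b, false)); no other remaining equation mentions z.
Delete trivial equation k ≐ k.
MGU = { z := h(b, r(k, k), h(c, b, false)) }, so z := h(b, r(k, k), h(c, b, false)).

h(b, r(k, k), h(c, b, false))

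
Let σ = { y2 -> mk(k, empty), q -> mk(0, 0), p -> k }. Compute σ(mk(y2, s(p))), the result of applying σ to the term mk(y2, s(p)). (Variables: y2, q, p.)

Replace each occurrence of y2 with mk(k, empty).
Replace each occurrence of p with k.
Result: mk(mk(k, empty), s(k)).

mk(mk(k, empty), s(k))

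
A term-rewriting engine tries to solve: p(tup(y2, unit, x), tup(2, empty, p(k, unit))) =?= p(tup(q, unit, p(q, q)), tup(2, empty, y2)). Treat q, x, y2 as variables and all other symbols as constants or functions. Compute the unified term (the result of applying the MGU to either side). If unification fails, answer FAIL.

p(tup(p(k, unit), unit, p(p(k, unit), p(k, unit))), tup(2, empty, p(k, unit)))

Decompose p/2: tup(y2, unit, x) =?= tup(q, unit, p(q, q)),  tup(2, empty, p(k, unit)) =?= tup(2, empty, y2).
Decompose tup/3: y2 =?= q,  unit =?= unit,  x =?= p(q, q).
Bind y2 := q; substituting into the one remaining equation that mentions y2 gives: tup(2, empty, p(k, unit)) =?= tup(2, empty, q).
Delete trivial equation unit =?= unit.
Bind x := p(q, q); no other remaining equation mentions x.
Decompose tup/3: 2 =?= 2,  empty =?= empty,  p(k, unit) =?= q.
Delete trivial equation 2 =?= 2.
Delete trivial equation empty =?= empty.
Bind q := p(k, unit). Substituting into the earlier bindings gives y2 := p(k, unit), x := p(p(k, unit), p(k, unit)).
Applying the MGU to either side gives p(tup(p(k, unit), unit, p(p(k, unit), p(k, unit))), tup(2, empty, p(k, unit))).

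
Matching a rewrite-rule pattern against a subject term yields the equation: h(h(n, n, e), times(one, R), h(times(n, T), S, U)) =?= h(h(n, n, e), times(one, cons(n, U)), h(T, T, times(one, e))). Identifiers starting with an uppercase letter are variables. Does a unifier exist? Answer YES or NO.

NO

Decompose h/3: h(n, n, e) =?= h(n, n, e),  times(one, R) =?= times(one, cons(n, U)),  h(times(n, T), S, U) =?= h(T, T, times(one, e)).
Delete trivial equation h(n, n, e) =?= h(n, n, e).
Decompose times/2: one =?= one,  R =?= cons(n, U).
Delete trivial equation one =?= one.
Bind R := cons(n, U); no other remaining equation mentions R.
Decompose h/3: times(n, T) =?= T,  S =?= T,  U =?= times(one, e).
Occurs check fails: T occurs in times(n, T); the equation T =?= times(n, T) has no finite solution.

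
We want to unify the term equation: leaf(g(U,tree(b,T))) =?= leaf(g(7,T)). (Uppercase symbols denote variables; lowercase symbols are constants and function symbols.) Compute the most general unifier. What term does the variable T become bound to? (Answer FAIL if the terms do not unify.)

FAIL

Decompose leaf/1: g(U,tree(b,T)) =?= g(7,T).
Decompose g/2: U =?= 7,  tree(b,T) =?= T.
Bind U := 7; no other remaining equation mentions U.
Occurs check fails: T occurs in tree(b,T); the equation T =?= tree(b,T) has no finite solution.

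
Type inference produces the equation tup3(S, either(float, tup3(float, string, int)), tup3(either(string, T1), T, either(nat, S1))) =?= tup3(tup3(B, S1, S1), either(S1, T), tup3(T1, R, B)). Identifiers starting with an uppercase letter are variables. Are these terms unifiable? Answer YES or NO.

NO

Decompose tup3/3: S =?= tup3(B, S1, S1),  either(float, tup3(float, string, int)) =?= either(S1, T),  tup3(either(string, T1), T, either(nat, S1)) =?= tup3(T1, R, B).
Bind S := tup3(B, S1, S1); no other remaining equation mentions S.
Decompose either/2: float =?= S1,  tup3(float, string, int) =?= T.
Bind S1 := float; substituting into the one remaining equation that mentions S1 gives: tup3(either(string, T1), T, either(nat, float)) =?= tup3(T1, R, B). Substituting into the earlier binding gives S := tup3(B, float, float).
Bind T := tup3(float, string, int); substituting into the remaining equation gives: tup3(either(string, T1), tup3(float, string, int), either(nat, float)) =?= tup3(T1, R, B).
Decompose tup3/3: either(string, T1) =?= T1,  tup3(float, string, int) =?= R,  either(nat, float) =?= B.
Occurs check fails: T1 occurs in either(string, T1); the equation T1 =?= either(string, T1) has no finite solution.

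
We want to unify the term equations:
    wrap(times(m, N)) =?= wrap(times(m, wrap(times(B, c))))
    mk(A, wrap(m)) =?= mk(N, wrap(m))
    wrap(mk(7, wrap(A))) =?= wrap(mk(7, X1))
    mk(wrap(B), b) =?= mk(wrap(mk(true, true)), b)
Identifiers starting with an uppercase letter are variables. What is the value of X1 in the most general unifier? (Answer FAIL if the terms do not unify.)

Decompose wrap/1: times(m, N) =?= times(m, wrap(times(B, c))).
Decompose times/2: m =?= m,  N =?= wrap(times(B, c)).
Delete trivial equation m =?= m.
Bind N := wrap(times(B, c)); substituting into the one remaining equation that mentions N gives: mk(A, wrap(m)) =?= mk(wrap(times(B, c)), wrap(m)).
Decompose mk/2: A =?= wrap(times(B, c)),  wrap(m) =?= wrap(m).
Bind A := wrap(times(B, c)); substituting into the one remaining equation that mentions A gives: wrap(mk(7, wrap(wrap(times(B, c))))) =?= wrap(mk(7, X1)).
Delete trivial equation wrap(m) =?= wrap(m).
Decompose wrap/1: mk(7, wrap(wrap(times(B, c)))) =?= mk(7, X1).
Decompose mk/2: 7 =?= 7,  wrap(wrap(times(B, c))) =?= X1.
Delete trivial equation 7 =?= 7.
Bind X1 := wrap(wrap(times(B, c))); no other remaining equation mentions X1.
Decompose mk/2: wrap(B) =?= wrap(mk(true, true)),  b =?= b.
Decompose wrap/1: B =?= mk(true, true).
Bind B := mk(true, true); no other remaining equation mentions B. Substituting into the earlier bindings gives N := wrap(times(mk(true, true), c)), A := wrap(times(mk(true, true), c)), X1 := wrap(wrap(times(mk(true, true), c))).
Delete trivial equation b =?= b.
MGU = { N ↦ wrap(times(mk(true, true), c)), A ↦ wrap(times(mk(true, true), c)), X1 ↦ wrap(wrap(times(mk(true, true), c))), B ↦ mk(true, true) }, so X1 ↦ wrap(wrap(times(mk(true, true), c))).

wrap(wrap(times(mk(true, true), c)))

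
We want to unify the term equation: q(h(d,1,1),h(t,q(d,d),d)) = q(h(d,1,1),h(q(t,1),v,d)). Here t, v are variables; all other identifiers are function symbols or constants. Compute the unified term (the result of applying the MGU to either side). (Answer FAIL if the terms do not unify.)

FAIL

Decompose q/2: h(d,1,1) = h(d,1,1),  h(t,q(d,d),d) = h(q(t,1),v,d).
Delete trivial equation h(d,1,1) = h(d,1,1).
Decompose h/3: t = q(t,1),  q(d,d) = v,  d = d.
Occurs check fails: t occurs in q(t,1); the equation t = q(t,1) has no finite solution.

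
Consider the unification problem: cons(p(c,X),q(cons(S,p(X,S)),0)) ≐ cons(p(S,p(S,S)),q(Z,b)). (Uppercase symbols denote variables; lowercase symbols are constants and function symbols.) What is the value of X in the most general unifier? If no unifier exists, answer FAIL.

FAIL

Decompose cons/2: p(c,X) ≐ p(S,p(S,S)),  q(cons(S,p(X,S)),0) ≐ q(Z,b).
Decompose p/2: c ≐ S,  X ≐ p(S,S).
Bind S := c; substituting into the remaining equations gives: X ≐ p(c,c),  q(cons(c,p(X,c)),0) ≐ q(Z,b).
Bind X := p(c,c); substituting into the remaining equation gives: q(cons(c,p(p(c,c),c)),0) ≐ q(Z,b).
Decompose q/2: cons(c,p(p(c,c),c)) ≐ Z,  0 ≐ b.
Bind Z := cons(c,p(p(c,c),c)); no other remaining equation mentions Z.
Clash: constants 0 and b differ; no unifier exists.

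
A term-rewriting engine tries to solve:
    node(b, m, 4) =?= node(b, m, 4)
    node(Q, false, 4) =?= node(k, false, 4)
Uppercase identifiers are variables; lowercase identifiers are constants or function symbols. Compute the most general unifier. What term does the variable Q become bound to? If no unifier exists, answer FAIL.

k

Delete trivial equation node(b, m, 4) =?= node(b, m, 4).
Decompose node/3: Q =?= k,  false =?= false,  4 =?= 4.
Bind Q := k; no other remaining equation mentions Q.
Delete trivial equation false =?= false.
Delete trivial equation 4 =?= 4.
MGU = { Q := k }, so Q := k.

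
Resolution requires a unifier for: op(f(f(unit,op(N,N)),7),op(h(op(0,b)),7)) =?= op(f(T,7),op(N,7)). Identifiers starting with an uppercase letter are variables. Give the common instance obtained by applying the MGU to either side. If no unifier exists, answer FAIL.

Decompose op/2: f(f(unit,op(N,N)),7) =?= f(T,7),  op(h(op(0,b)),7) =?= op(N,7).
Decompose f/2: f(unit,op(N,N)) =?= T,  7 =?= 7.
Bind T := f(unit,op(N,N)); no other remaining equation mentions T.
Delete trivial equation 7 =?= 7.
Decompose op/2: h(op(0,b)) =?= N,  7 =?= 7.
Bind N := h(op(0,b)); no other remaining equation mentions N. Substituting into the earlier binding gives T := f(unit,op(h(op(0,b)),h(op(0,b)))).
Delete trivial equation 7 =?= 7.
Applying the MGU to either side gives op(f(f(unit,op(h(op(0,b)),h(op(0,b)))),7),op(h(op(0,b)),7)).

op(f(f(unit,op(h(op(0,b)),h(op(0,b)))),7),op(h(op(0,b)),7))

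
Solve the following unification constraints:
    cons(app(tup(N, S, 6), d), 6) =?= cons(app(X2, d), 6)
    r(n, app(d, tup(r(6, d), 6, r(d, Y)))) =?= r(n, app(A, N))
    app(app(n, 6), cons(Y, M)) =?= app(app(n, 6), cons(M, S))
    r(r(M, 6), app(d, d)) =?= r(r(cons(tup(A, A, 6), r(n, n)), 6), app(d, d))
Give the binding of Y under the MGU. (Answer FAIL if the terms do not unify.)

cons(tup(d, d, 6), r(n, n))

Decompose cons/2: app(tup(N, S, 6), d) =?= app(X2, d),  6 =?= 6.
Decompose app/2: tup(N, S, 6) =?= X2,  d =?= d.
Bind X2 := tup(N, S, 6); no other remaining equation mentions X2.
Delete trivial equation d =?= d.
Delete trivial equation 6 =?= 6.
Decompose r/2: n =?= n,  app(d, tup(r(6, d), 6, r(d, Y))) =?= app(A, N).
Delete trivial equation n =?= n.
Decompose app/2: d =?= A,  tup(r(6, d), 6, r(d, Y)) =?= N.
Bind A := d; substituting into the one remaining equation that mentions A gives: r(r(M, 6), app(d, d)) =?= r(r(cons(tup(d, d, 6), r(n, n)), 6), app(d, d)).
Bind N := tup(r(6, d), 6, r(d, Y)); no other remaining equation mentions N. Substituting into the earlier binding gives X2 := tup(tup(r(6, d), 6, r(d, Y)), S, 6).
Decompose app/2: app(n, 6) =?= app(n, 6),  cons(Y, M) =?= cons(M, S).
Delete trivial equation app(n, 6) =?= app(n, 6).
Decompose cons/2: Y =?= M,  M =?= S.
Bind Y := M; no other remaining equation mentions Y. Substituting into the earlier bindings gives X2 := tup(tup(r(6, d), 6, r(d, M)), S, 6), N := tup(r(6, d), 6, r(d, M)).
Bind M := S; substituting into the remaining equation gives: r(r(S, 6), app(d, d)) =?= r(r(cons(tup(d, d, 6), r(n, n)), 6), app(d, d)). Substituting into the earlier bindings gives X2 := tup(tup(r(6, d), 6, r(d, S)), S, 6), N := tup(r(6, d), 6, r(d, S)), Y := S.
Decompose r/2: r(S, 6) =?= r(cons(tup(d, d, 6), r(n, n)), 6),  app(d, d) =?= app(d, d).
Decompose r/2: S =?= cons(tup(d, d, 6), r(n, n)),  6 =?= 6.
Bind S := cons(tup(d, d, 6), r(n, n)); no other remaining equation mentions S. Substituting into the earlier bindings gives X2 := tup(tup(r(6, d), 6, r(d, cons(tup(d, d, 6), r(n, n)))), cons(tup(d, d, 6), r(n, n)), 6), N := tup(r(6, d), 6, r(d, cons(tup(d, d, 6), r(n, n)))), Y := cons(tup(d, d, 6), r(n, n)), M := cons(tup(d, d, 6), r(n, n)).
Delete trivial equation 6 =?= 6.
Delete trivial equation app(d, d) =?= app(d, d).
MGU = { X2 := tup(tup(r(6, d), 6, r(d, cons(tup(d, d, 6), r(n, n)))), cons(tup(d, d, 6), r(n, n)), 6), A := d, N := tup(r(6, d), 6, r(d, cons(tup(d, d, 6), r(n, n)))), Y := cons(tup(d, d, 6), r(n, n)), M := cons(tup(d, d, 6), r(n, n)), S := cons(tup(d, d, 6), r(n, n)) }, so Y := cons(tup(d, d, 6), r(n, n)).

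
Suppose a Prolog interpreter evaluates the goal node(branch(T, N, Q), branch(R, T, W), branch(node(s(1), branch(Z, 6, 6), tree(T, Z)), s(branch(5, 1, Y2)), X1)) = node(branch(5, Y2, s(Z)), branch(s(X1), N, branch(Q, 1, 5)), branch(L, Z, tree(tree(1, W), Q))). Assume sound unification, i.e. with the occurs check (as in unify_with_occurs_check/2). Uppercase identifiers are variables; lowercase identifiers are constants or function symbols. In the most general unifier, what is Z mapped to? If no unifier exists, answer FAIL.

s(branch(5, 1, 5))

Decompose node/3: branch(T, N, Q) = branch(5, Y2, s(Z)),  branch(R, T, W) = branch(s(X1), N, branch(Q, 1, 5)),  branch(node(s(1), branch(Z, 6, 6), tree(T, Z)), s(branch(5, 1, Y2)), X1) = branch(L, Z, tree(tree(1, W), Q)).
Decompose branch/3: T = 5,  N = Y2,  Q = s(Z).
Bind T := 5; substituting into the 2 remaining equations that mention T gives: branch(R, 5, W) = branch(s(X1), N, branch(Q, 1, 5)),  branch(node(s(1), branch(Z, 6, 6), tree(5, Z)), s(branch(5, 1, Y2)), X1) = branch(L, Z, tree(tree(1, W), Q)).
Bind N := Y2; substituting into the one remaining equation that mentions N gives: branch(R, 5, W) = branch(s(X1), Y2, branch(Q, 1, 5)).
Bind Q := s(Z); substituting into the remaining equations gives: branch(R, 5, W) = branch(s(X1), Y2, branch(s(Z), 1, 5)),  branch(node(s(1), branch(Z, 6, 6), tree(5, Z)), s(branch(5, 1, Y2)), X1) = branch(L, Z, tree(tree(1, W), s(Z))).
Decompose branch/3: R = s(X1),  5 = Y2,  W = branch(s(Z), 1, 5).
Bind R := s(X1); no other remaining equation mentions R.
Bind Y2 := 5; substituting into the one remaining equation that mentions Y2 gives: branch(node(s(1), branch(Z, 6, 6), tree(5, Z)), s(branch(5, 1, 5)), X1) = branch(L, Z, tree(tree(1, W), s(Z))). Substituting into the earlier binding gives N := 5.
Bind W := branch(s(Z), 1, 5); substituting into the remaining equation gives: branch(node(s(1), branch(Z, 6, 6), tree(5, Z)), s(branch(5, 1, 5)), X1) = branch(L, Z, tree(tree(1, branch(s(Z), 1, 5)), s(Z))).
Decompose branch/3: node(s(1), branch(Z, 6, 6), tree(5, Z)) = L,  s(branch(5, 1, 5)) = Z,  X1 = tree(tree(1, branch(s(Z), 1, 5)), s(Z)).
Bind L := node(s(1), branch(Z, 6, 6), tree(5, Z)); no other remaining equation mentions L.
Bind Z := s(branch(5, 1, 5)); substituting into the remaining equation gives: X1 = tree(tree(1, branch(s(s(branch(5, 1, 5))), 1, 5)), s(s(branch(5, 1, 5)))). Substituting into the earlier bindings gives Q := s(s(branch(5, 1, 5))), W := branch(s(s(branch(5, 1, 5))), 1, 5), L := node(s(1), branch(s(branch(5, 1, 5)), 6, 6), tree(5, s(branch(5, 1, 5)))).
Bind X1 := tree(tree(1, branch(s(s(branch(5, 1, 5))), 1, 5)), s(s(branch(5, 1, 5)))). Substituting into the earlier binding gives R := s(tree(tree(1, branch(s(s(branch(5, 1, 5))), 1, 5)), s(s(branch(5, 1, 5))))).
MGU = { T ↦ 5, N ↦ 5, Q ↦ s(s(branch(5, 1, 5))), R ↦ s(tree(tree(1, branch(s(s(branch(5, 1, 5))), 1, 5)), s(s(branch(5, 1, 5))))), Y2 ↦ 5, W ↦ branch(s(s(branch(5, 1, 5))), 1, 5), L ↦ node(s(1), branch(s(branch(5, 1, 5)), 6, 6), tree(5, s(branch(5, 1, 5)))), Z ↦ s(branch(5, 1, 5)), X1 ↦ tree(tree(1, branch(s(s(branch(5, 1, 5))), 1, 5)), s(s(branch(5, 1, 5)))) }, so Z ↦ s(branch(5, 1, 5)).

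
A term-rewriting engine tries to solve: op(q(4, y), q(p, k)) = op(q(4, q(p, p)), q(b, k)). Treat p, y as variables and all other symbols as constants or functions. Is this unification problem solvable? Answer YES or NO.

YES

Decompose op/2: q(4, y) = q(4, q(p, p)),  q(p, k) = q(b, k).
Decompose q/2: 4 = 4,  y = q(p, p).
Delete trivial equation 4 = 4.
Bind y := q(p, p); no other remaining equation mentions y.
Decompose q/2: p = b,  k = k.
Bind p := b; no other remaining equation mentions p. Substituting into the earlier binding gives y := q(b, b).
Delete trivial equation k = k.
No equations remain and no clash or occurs-check failure arose, so a unifier exists.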